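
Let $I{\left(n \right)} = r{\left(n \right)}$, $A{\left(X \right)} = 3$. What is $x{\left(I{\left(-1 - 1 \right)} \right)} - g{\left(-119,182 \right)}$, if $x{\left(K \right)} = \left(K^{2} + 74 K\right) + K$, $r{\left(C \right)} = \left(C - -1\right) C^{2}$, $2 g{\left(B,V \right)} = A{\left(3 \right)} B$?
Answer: $- \frac{211}{2} \approx -105.5$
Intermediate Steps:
$g{\left(B,V \right)} = \frac{3 B}{2}$
$r{\left(C \right)} = C^{2} \left(1 + C\right)$ ($r{\left(C \right)} = \left(C + 1\right) C^{2} = \left(1 + C\right) C^{2} = C^{2} \left(1 + C\right)$)
$I{\left(n \right)} = n^{2} \left(1 + n\right)$
$x{\left(K \right)} = K^{2} + 75 K$
$x{\left(I{\left(-1 - 1 \right)} \right)} - g{\left(-119,182 \right)} = \left(-1 - 1\right)^{2} \left(1 - 2\right) \left(75 + \left(-1 - 1\right)^{2} \left(1 - 2\right)\right) - \frac{3}{2} \left(-119\right) = \left(-2\right)^{2} \left(1 - 2\right) \left(75 + \left(-2\right)^{2} \left(1 - 2\right)\right) - - \frac{357}{2} = 4 \left(-1\right) \left(75 + 4 \left(-1\right)\right) + \frac{357}{2} = - 4 \left(75 - 4\right) + \frac{357}{2} = \left(-4\right) 71 + \frac{357}{2} = -284 + \frac{357}{2} = - \frac{211}{2}$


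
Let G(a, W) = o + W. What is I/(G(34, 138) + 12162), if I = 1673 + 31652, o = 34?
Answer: 33325/12334 ≈ 2.7019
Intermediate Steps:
G(a, W) = 34 + W
I = 33325
I/(G(34, 138) + 12162) = 33325/((34 + 138) + 12162) = 33325/(172 + 12162) = 33325/12334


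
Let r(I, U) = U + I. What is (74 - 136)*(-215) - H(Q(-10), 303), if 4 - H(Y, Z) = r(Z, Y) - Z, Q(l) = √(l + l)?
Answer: 13326 + 2*I*√5 ≈ 13326.0 + 4.4721*I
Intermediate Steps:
r(I, U) = I + U
Q(l) = √2*√l (Q(l) = √(2*l) = √2*√l)
H(Y, Z) = 4 - Y (H(Y, Z) = 4 - ((Z + Y) - Z) = 4 - ((Y + Z) - Z) = 4 - Y)
(74 - 136)*(-215) - H(Q(-10), 303) = (74 - 136)*(-215) - (4 - √2*√(-10)) = -62*(-215) - (4 - √2*I*√10) = 13330 - (4 - 2*I*√5) = 13330 + (-4 + 2*I*√5) = 13326 + 2*I*√5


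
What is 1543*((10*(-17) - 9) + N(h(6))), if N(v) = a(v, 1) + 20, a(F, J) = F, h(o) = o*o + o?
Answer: -180531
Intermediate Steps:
h(o) = o + o**2 (h(o) = o**2 + o = o + o**2)
N(v) = 20 + v (N(v) = v + 20 = 20 + v)
1543*((10*(-17) - 9) + N(h(6))) = 1543*((10*(-17) - 9) + (20 + 6*(1 + 6))) = 1543*((-170 - 9) + (20 + 6*7)) = 1543*(-179 + (20 + 42)) = 1543*(-179 + 62) = 1543*(-117) = -180531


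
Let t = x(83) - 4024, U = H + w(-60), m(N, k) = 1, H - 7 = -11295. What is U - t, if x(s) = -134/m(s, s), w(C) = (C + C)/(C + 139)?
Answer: -563390/79 ≈ -7131.5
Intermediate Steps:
H = -11288 (H = 7 - 11295 = -11288)
w(C) = 2*C/(139 + C) (w(C) = (2*C)/(139 + C) = 2*C/(139 + C))
x(s) = -134 (x(s) = -134/1 = -134*1 = -134)
U = -891872/79 (U = -11288 + 2*(-60)/(139 - 60) = -11288 + 2*(-60)/79 = -11288 + 2*(-60)*(1/79) = -11288 - 120/79 = -891872/79 ≈ -11290.)
t = -4158 (t = -134 - 4024 = -4158)
U - t = -891872/79 - 1*(-4158) = -891872/79 + 4158 = -563390/79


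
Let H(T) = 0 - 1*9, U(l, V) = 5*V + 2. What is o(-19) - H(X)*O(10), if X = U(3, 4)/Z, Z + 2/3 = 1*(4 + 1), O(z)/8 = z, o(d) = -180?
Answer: 540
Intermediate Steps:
U(l, V) = 2 + 5*V
O(z) = 8*z
Z = 13/3 (Z = -2/3 + 1*(4 + 1) = -2/3 + 1*5 = -2/3 + 5 = 13/3 ≈ 4.3333)
X = 66/13 (X = (2 + 5*4)/(13/3) = (2 + 20)*(3/13) = 22*(3/13) = 66/13 ≈ 5.0769)
H(T) = -9 (H(T) = 0 - 9 = -9)
o(-19) - H(X)*O(10) = -180 - (-9)*8*10 = -180 - (-9)*80 = -180 - 1*(-720) = -180 + 720 = 540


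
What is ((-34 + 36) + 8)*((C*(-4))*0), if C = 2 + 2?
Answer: 0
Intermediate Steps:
C = 4
((-34 + 36) + 8)*((C*(-4))*0) = ((-34 + 36) + 8)*((4*(-4))*0) = (2 + 8)*(-16*0) = 10*0 = 0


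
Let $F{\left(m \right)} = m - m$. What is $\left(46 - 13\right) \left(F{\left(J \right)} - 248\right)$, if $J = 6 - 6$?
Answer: $-8184$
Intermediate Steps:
$J = 0$ ($J = 6 - 6 = 0$)
$F{\left(m \right)} = 0$
$\left(46 - 13\right) \left(F{\left(J \right)} - 248\right) = \left(46 - 13\right) \left(0 - 248\right) = 33 \left(-248\right) = -8184$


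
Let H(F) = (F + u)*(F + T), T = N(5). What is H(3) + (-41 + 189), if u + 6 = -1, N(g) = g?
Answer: 116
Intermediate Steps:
T = 5
u = -7 (u = -6 - 1 = -7)
H(F) = (-7 + F)*(5 + F) (H(F) = (F - 7)*(F + 5) = (-7 + F)*(5 + F))
H(3) + (-41 + 189) = (-35 + 3² - 2*3) + (-41 + 189) = (-35 + 9 - 6) + 148 = -32 + 148 = 116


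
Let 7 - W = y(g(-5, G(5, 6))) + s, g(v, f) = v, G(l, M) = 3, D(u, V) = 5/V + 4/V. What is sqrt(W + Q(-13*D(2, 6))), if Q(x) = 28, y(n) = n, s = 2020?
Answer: 6*I*sqrt(55) ≈ 44.497*I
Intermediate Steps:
D(u, V) = 9/V
W = -2008 (W = 7 - (-5 + 2020) = 7 - 1*2015 = 7 - 2015 = -2008)
sqrt(W + Q(-13*D(2, 6))) = sqrt(-2008 + 28) = sqrt(-1980) = 6*I*sqrt(55)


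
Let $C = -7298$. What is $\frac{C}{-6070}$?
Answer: $\frac{3649}{3035} \approx 1.2023$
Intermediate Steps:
$\frac{C}{-6070} = - \frac{7298}{-6070} = \left(-7298\right) \left(- \frac{1}{6070}\right) = \frac{3649}{3035}$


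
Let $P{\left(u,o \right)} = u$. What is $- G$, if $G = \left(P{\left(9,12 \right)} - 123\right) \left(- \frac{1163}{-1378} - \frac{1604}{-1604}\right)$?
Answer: $\frac{144837}{689} \approx 210.21$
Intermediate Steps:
$G = - \frac{144837}{689}$ ($G = \left(9 - 123\right) \left(- \frac{1163}{-1378} - \frac{1604}{-1604}\right) = \left(9 - 123\right) \left(\left(-1163\right) \left(- \frac{1}{1378}\right) - -1\right) = - 114 \left(\frac{1163}{1378} + 1\right) = \left(-114\right) \frac{2541}{1378} = - \frac{144837}{689} \approx -210.21$)
$- G = \left(-1\right) \left(- \frac{144837}{689}\right) = \frac{144837}{689}$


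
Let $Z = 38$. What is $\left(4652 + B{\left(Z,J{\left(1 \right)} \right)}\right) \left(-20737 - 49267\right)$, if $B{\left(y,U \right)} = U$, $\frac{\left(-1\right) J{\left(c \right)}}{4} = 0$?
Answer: $-325658608$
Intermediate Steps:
$J{\left(c \right)} = 0$ ($J{\left(c \right)} = \left(-4\right) 0 = 0$)
$\left(4652 + B{\left(Z,J{\left(1 \right)} \right)}\right) \left(-20737 - 49267\right) = \left(4652 + 0\right) \left(-20737 - 49267\right) = 4652 \left(-70004\right) = -325658608$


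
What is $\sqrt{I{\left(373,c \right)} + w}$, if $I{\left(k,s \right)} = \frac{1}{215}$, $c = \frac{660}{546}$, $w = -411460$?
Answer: $\frac{i \sqrt{19019738285}}{215} \approx 641.45 i$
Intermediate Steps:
$c = \frac{110}{91}$ ($c = 660 \cdot \frac{1}{546} = \frac{110}{91} \approx 1.2088$)
$I{\left(k,s \right)} = \frac{1}{215}$
$\sqrt{I{\left(373,c \right)} + w} = \sqrt{\frac{1}{215} - 411460} = \sqrt{- \frac{88463899}{215}} = \frac{i \sqrt{19019738285}}{215}$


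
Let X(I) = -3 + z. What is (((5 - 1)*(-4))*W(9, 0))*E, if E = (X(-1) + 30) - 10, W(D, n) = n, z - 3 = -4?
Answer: 0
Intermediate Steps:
z = -1 (z = 3 - 4 = -1)
X(I) = -4 (X(I) = -3 - 1 = -4)
E = 16 (E = (-4 + 30) - 10 = 26 - 10 = 16)
(((5 - 1)*(-4))*W(9, 0))*E = (((5 - 1)*(-4))*0)*16 = ((4*(-4))*0)*16 = -16*0*16 = 0*16 = 0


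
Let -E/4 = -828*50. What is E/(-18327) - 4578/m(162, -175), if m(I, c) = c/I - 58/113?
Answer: 510353699412/178205639 ≈ 2863.8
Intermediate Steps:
m(I, c) = -58/113 + c/I (m(I, c) = c/I - 58*1/113 = c/I - 58/113 = -58/113 + c/I)
E = 165600 (E = -(-3312)*50 = -4*(-41400) = 165600)
E/(-18327) - 4578/m(162, -175) = 165600/(-18327) - 4578/(-58/113 - 175/162) = 165600*(-1/18327) - 4578/(-58/113 - 175*1/162) = -55200/6109 - 4578/(-58/113 - 175/162) = -55200/6109 - 4578/(-29171/18306) = -55200/6109 - 4578*(-18306/29171) = -55200/6109 + 83804868/29171 = 510353699412/178205639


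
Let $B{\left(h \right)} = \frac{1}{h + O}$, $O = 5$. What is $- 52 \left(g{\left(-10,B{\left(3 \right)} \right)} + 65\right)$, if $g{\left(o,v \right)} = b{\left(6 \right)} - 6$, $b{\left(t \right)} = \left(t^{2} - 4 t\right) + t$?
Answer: $-4004$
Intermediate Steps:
$b{\left(t \right)} = t^{2} - 3 t$
$B{\left(h \right)} = \frac{1}{5 + h}$ ($B{\left(h \right)} = \frac{1}{h + 5} = \frac{1}{5 + h}$)
$g{\left(o,v \right)} = 12$ ($g{\left(o,v \right)} = 6 \left(-3 + 6\right) - 6 = 6 \cdot 3 - 6 = 18 - 6 = 12$)
$- 52 \left(g{\left(-10,B{\left(3 \right)} \right)} + 65\right) = - 52 \left(12 + 65\right) = \left(-52\right) 77 = -4004$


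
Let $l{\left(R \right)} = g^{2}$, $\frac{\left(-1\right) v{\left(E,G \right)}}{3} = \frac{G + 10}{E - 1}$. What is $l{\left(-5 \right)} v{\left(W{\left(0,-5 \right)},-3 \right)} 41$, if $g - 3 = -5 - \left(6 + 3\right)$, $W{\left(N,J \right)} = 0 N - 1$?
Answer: $\frac{104181}{2} \approx 52091.0$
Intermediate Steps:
$W{\left(N,J \right)} = -1$ ($W{\left(N,J \right)} = 0 - 1 = -1$)
$g = -11$ ($g = 3 - 14 = -11$)
$v{\left(E,G \right)} = - \frac{3 \left(10 + G\right)}{-1 + E}$ ($v{\left(E,G \right)} = - 3 \frac{G + 10}{E - 1} = - 3 \frac{10 + G}{-1 + E} = - \frac{3 \left(10 + G\right)}{-1 + E}$)
$l{\left(R \right)} = 121$ ($l{\left(R \right)} = \left(-11\right)^{2} = 121$)
$l{\left(-5 \right)} v{\left(W{\left(0,-5 \right)},-3 \right)} 41 = 121 \frac{3 \left(-10 - -3\right)}{-1 - 1} \cdot 41 = 121 \frac{3 \left(-10 + 3\right)}{-2} \cdot 41 = 121 \cdot 3 \left(- \frac{1}{2}\right) \left(-7\right) 41 = 121 \cdot \frac{21}{2} \cdot 41 = \frac{2541}{2} \cdot 41 = \frac{104181}{2}$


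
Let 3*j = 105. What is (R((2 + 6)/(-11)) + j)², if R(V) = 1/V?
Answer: 72361/64 ≈ 1130.6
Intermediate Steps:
j = 35 (j = (⅓)*105 = 35)
(R((2 + 6)/(-11)) + j)² = (1/((2 + 6)/(-11)) + 35)² = (1/(8*(-1/11)) + 35)² = (1/(-8/11) + 35)² = (-11/8 + 35)² = (269/8)² = 72361/64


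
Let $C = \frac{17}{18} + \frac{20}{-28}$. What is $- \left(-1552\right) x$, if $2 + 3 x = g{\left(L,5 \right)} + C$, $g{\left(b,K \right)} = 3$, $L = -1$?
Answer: $\frac{120280}{189} \approx 636.4$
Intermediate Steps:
$C = \frac{29}{126}$ ($C = 17 \cdot \frac{1}{18} + 20 \left(- \frac{1}{28}\right) = \frac{17}{18} - \frac{5}{7} = \frac{29}{126} \approx 0.23016$)
$x = \frac{155}{378}$ ($x = - \frac{2}{3} + \frac{3 + \frac{29}{126}}{3} = - \frac{2}{3} + \frac{1}{3} \cdot \frac{407}{126} = - \frac{2}{3} + \frac{407}{378} = \frac{155}{378} \approx 0.41005$)
$- \left(-1552\right) x = - \frac{\left(-1552\right) 155}{378} = \left(-1\right) \left(- \frac{120280}{189}\right) = \frac{120280}{189}$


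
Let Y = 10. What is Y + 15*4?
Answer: 70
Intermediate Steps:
Y + 15*4 = 10 + 15*4 = 10 + 60 = 70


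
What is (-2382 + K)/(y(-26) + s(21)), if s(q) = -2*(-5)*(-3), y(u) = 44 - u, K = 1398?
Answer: -123/5 ≈ -24.600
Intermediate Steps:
s(q) = -30 (s(q) = 10*(-3) = -30)
(-2382 + K)/(y(-26) + s(21)) = (-2382 + 1398)/((44 - 1*(-26)) - 30) = -984/((44 + 26) - 30) = -984/(70 - 30) = -984/40 = -984*1/40 = -123/5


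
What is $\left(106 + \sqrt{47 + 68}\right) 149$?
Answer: $15794 + 149 \sqrt{115} \approx 17392.0$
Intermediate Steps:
$\left(106 + \sqrt{47 + 68}\right) 149 = \left(106 + \sqrt{115}\right) 149 = 15794 + 149 \sqrt{115}$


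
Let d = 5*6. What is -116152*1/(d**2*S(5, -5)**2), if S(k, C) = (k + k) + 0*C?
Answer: -14519/11250 ≈ -1.2906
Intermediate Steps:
S(k, C) = 2*k (S(k, C) = 2*k + 0 = 2*k)
d = 30
-116152*1/(d**2*S(5, -5)**2) = -116152/((30*(2*5))**2) = -116152/((30*10)**2) = -116152/(300**2) = -116152/90000 = -116152*1/90000 = -14519/11250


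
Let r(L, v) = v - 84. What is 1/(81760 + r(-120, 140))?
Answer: 1/81816 ≈ 1.2223e-5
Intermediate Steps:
r(L, v) = -84 + v
1/(81760 + r(-120, 140)) = 1/(81760 + (-84 + 140)) = 1/(81760 + 56) = 1/81816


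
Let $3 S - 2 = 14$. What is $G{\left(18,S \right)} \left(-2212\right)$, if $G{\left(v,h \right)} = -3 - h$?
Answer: $\frac{55300}{3} \approx 18433.0$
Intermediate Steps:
$S = \frac{16}{3}$ ($S = \frac{2}{3} + \frac{1}{3} \cdot 14 = \frac{2}{3} + \frac{14}{3} = \frac{16}{3} \approx 5.3333$)
$G{\left(18,S \right)} \left(-2212\right) = \left(-3 - \frac{16}{3}\right) \left(-2212\right) = \left(- \frac{25}{3}\right) \left(-2212\right) = \frac{55300}{3}$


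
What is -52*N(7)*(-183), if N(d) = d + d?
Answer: 133224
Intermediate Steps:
N(d) = 2*d
-52*N(7)*(-183) = -104*7*(-183) = -52*14*(-183) = -728*(-183) = 133224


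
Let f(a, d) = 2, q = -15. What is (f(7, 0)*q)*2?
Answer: -60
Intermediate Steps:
(f(7, 0)*q)*2 = (2*(-15))*2 = -30*2 = -60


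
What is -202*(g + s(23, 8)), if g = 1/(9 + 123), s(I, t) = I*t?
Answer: -2453189/66 ≈ -37170.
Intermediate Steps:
g = 1/132 ≈ 0.0075758
-202*(g + s(23, 8)) = -202*(1/132 + 23*8) = -202*(1/132 + 184) = -202*24289/132 = -2453189/66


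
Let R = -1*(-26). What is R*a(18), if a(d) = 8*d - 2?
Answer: 3692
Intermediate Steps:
a(d) = -2 + 8*d
R = 26
R*a(18) = 26*(-2 + 8*18) = 26*(-2 + 144) = 26*142 = 3692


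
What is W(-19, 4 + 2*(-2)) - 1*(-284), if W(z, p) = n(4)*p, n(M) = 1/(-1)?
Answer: 284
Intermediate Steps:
n(M) = -1
W(z, p) = -p
W(-19, 4 + 2*(-2)) - 1*(-284) = -(4 + 2*(-2)) - 1*(-284) = -(4 - 4) + 284 = -1*0 + 284 = 0 + 284 = 284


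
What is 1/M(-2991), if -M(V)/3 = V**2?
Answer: -1/26838243 ≈ -3.7260e-8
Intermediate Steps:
M(V) = -3*V**2
1/M(-2991) = 1/(-3*(-2991)**2) = 1/(-3*8946081) = 1/(-26838243) = -1/26838243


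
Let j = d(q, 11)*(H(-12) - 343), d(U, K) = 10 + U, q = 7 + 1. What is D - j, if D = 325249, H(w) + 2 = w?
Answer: 331675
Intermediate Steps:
H(w) = -2 + w
q = 8
j = -6426 (j = (10 + 8)*((-2 - 12) - 343) = 18*(-14 - 343) = 18*(-357) = -6426)
D - j = 325249 - 1*(-6426) = 325249 + 6426 = 331675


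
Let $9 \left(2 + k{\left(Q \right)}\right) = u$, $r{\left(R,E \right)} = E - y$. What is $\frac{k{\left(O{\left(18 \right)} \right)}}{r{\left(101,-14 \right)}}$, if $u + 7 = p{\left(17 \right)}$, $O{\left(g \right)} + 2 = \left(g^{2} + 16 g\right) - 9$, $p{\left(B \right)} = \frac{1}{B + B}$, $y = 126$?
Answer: $\frac{283}{14280} \approx 0.019818$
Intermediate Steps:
$p{\left(B \right)} = \frac{1}{2 B}$
$r{\left(R,E \right)} = -126 + E$ ($r{\left(R,E \right)} = E - 126 = -126 + E$)
$O{\left(g \right)} = -11 + g^{2} + 16 g$ ($O{\left(g \right)} = -2 - \left(9 - g^{2} - 16 g\right) = -2 + \left(-9 + g^{2} + 16 g\right) = -11 + g^{2} + 16 g$)
$u = - \frac{237}{34}$ ($u = -7 + \frac{1}{2 \cdot 17} = -7 + \frac{1}{2} \cdot \frac{1}{17} = -7 + \frac{1}{34} = - \frac{237}{34} \approx -6.9706$)
$k{\left(Q \right)} = - \frac{283}{102}$ ($k{\left(Q \right)} = -2 + \frac{1}{9} \left(- \frac{237}{34}\right) = -2 - \frac{79}{102} = - \frac{283}{102}$)
$\frac{k{\left(O{\left(18 \right)} \right)}}{r{\left(101,-14 \right)}} = - \frac{283}{102 \left(-126 - 14\right)} = - \frac{283}{102 \left(-140\right)} = \left(- \frac{283}{102}\right) \left(- \frac{1}{140}\right) = \frac{283}{14280}$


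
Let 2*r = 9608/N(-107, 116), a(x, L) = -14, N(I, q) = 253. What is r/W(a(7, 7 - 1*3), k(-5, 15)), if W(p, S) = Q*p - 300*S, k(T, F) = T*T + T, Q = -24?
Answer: -1201/358248 ≈ -0.0033524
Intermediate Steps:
k(T, F) = T + T² (k(T, F) = T² + T = T + T²)
W(p, S) = -300*S - 24*p (W(p, S) = -24*p - 300*S = -300*S - 24*p)
r = 4804/253 (r = (9608/253)/2 = (9608*(1/253))/2 = (½)*(9608/253) = 4804/253 ≈ 18.988)
r/W(a(7, 7 - 1*3), k(-5, 15)) = 4804/(253*(-(-1500)*(1 - 5) - 24*(-14))) = 4804/(253*(-(-1500)*(-4) + 336)) = 4804/(253*(-300*20 + 336)) = 4804/(253*(-6000 + 336)) = (4804/253)/(-5664) = (4804/253)*(-1/5664) = -1201/358248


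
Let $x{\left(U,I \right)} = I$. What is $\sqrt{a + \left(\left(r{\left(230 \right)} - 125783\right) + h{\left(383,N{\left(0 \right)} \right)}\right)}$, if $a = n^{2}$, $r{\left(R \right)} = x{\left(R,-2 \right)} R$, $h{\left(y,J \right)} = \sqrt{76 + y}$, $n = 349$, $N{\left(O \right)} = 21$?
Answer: $\sqrt{-4442 + 3 \sqrt{51}} \approx 66.487 i$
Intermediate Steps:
$r{\left(R \right)} = - 2 R$
$a = 121801$ ($a = 349^{2} = 121801$)
$\sqrt{a + \left(\left(r{\left(230 \right)} - 125783\right) + h{\left(383,N{\left(0 \right)} \right)}\right)} = \sqrt{121801 + \left(\left(\left(-2\right) 230 - 125783\right) + \sqrt{76 + 383}\right)} = \sqrt{121801 + \left(\left(-460 - 125783\right) + \sqrt{459}\right)} = \sqrt{121801 - \left(126243 - 3 \sqrt{51}\right)} = \sqrt{-4442 + 3 \sqrt{51}}$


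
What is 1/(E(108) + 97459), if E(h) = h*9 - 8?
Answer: 1/98423 ≈ 1.0160e-5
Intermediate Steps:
E(h) = -8 + 9*h (E(h) = 9*h - 8 = -8 + 9*h)
1/(E(108) + 97459) = 1/((-8 + 9*108) + 97459) = 1/((-8 + 972) + 97459) = 1/(964 + 97459) = 1/98423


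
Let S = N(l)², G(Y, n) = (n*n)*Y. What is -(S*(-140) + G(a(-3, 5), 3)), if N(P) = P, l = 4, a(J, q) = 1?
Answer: 2231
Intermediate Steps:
G(Y, n) = Y*n² (G(Y, n) = n²*Y = Y*n²)
S = 16 (S = 4² = 16)
-(S*(-140) + G(a(-3, 5), 3)) = -(16*(-140) + 1*3²) = -(-2240 + 1*9) = -(-2240 + 9) = -1*(-2231) = 2231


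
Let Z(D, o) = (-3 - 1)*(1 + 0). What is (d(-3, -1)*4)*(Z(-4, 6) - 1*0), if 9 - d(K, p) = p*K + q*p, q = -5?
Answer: -16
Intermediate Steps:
Z(D, o) = -4 (Z(D, o) = -4*1 = -4)
d(K, p) = 9 + 5*p - K*p (d(K, p) = 9 - (p*K - 5*p) = 9 - (K*p - 5*p) = 9 - (-5*p + K*p) = 9 + (5*p - K*p) = 9 + 5*p - K*p)
(d(-3, -1)*4)*(Z(-4, 6) - 1*0) = ((9 + 5*(-1) - 1*(-3)*(-1))*4)*(-4 - 1*0) = ((9 - 5 - 3)*4)*(-4 + 0) = (1*4)*(-4) = 4*(-4) = -16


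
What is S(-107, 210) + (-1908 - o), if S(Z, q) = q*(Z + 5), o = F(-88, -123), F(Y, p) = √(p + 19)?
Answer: -23328 - 2*I*√26 ≈ -23328.0 - 10.198*I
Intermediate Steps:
F(Y, p) = √(19 + p)
o = 2*I*√26 (o = √(19 - 123) = √(-104) = 2*I*√26 ≈ 10.198*I)
S(Z, q) = q*(5 + Z)
S(-107, 210) + (-1908 - o) = 210*(5 - 107) + (-1908 - 2*I*√26) = 210*(-102) + (-1908 - 2*I*√26) = -21420 + (-1908 - 2*I*√26) = -23328 - 2*I*√26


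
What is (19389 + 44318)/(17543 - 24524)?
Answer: -63707/6981 ≈ -9.1258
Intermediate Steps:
(19389 + 44318)/(17543 - 24524) = 63707/(-6981) = 63707*(-1/6981) = -63707/6981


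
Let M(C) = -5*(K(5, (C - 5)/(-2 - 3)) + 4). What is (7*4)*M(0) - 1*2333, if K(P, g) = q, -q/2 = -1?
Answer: -3173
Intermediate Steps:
q = 2 (q = -2*(-1) = 2)
K(P, g) = 2
M(C) = -30 (M(C) = -5*(2 + 4) = -5*6 = -30)
(7*4)*M(0) - 1*2333 = (7*4)*(-30) - 1*2333 = 28*(-30) - 2333 = -840 - 2333 = -3173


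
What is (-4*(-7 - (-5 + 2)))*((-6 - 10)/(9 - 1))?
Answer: -32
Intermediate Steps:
(-4*(-7 - (-5 + 2)))*((-6 - 10)/(9 - 1)) = (-4*(-7 - 1*(-3)))*(-16/8) = (-4*(-7 + 3))*(-16*⅛) = -4*(-4)*(-2) = 16*(-2) = -32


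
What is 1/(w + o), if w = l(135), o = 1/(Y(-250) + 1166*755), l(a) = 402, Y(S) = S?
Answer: 880080/353792161 ≈ 0.0024876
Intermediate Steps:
o = 1/880080 (o = 1/(-250 + 1166*755) = 1/(-250 + 880330) = 1/880080 ≈ 1.1363e-6)
w = 402
1/(w + o) = 1/(402 + 1/880080) = 1/(353792161/880080) = 880080/353792161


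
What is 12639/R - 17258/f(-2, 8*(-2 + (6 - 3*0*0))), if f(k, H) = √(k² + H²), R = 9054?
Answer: 4213/3018 - 8629*√257/257 ≈ -536.87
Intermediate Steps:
f(k, H) = √(H² + k²)
12639/R - 17258/f(-2, 8*(-2 + (6 - 3*0*0))) = 12639/9054 - 17258/√((8*(-2 + (6 - 3*0*0)))² + (-2)²) = 12639*(1/9054) - 17258/√((8*(-2 + (6 - 0*0)))² + 4) = 4213/3018 - 17258/√((8*(-2 + (6 - 1*0)))² + 4) = 4213/3018 - 17258/√((8*(-2 + (6 + 0)))² + 4) = 4213/3018 - 17258/√((8*(-2 + 6))² + 4) = 4213/3018 - 17258/√((8*4)² + 4) = 4213/3018 - 17258/√(32² + 4) = 4213/3018 - 17258/√(1024 + 4) = 4213/3018 - 17258*√257/514 = 4213/3018 - 8629*√257/257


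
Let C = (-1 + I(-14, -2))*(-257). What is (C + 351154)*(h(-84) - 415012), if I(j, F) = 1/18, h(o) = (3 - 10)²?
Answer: -291633276087/2 ≈ -1.4582e+11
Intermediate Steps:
h(o) = 49 (h(o) = (-7)² = 49)
I(j, F) = 1/18
C = 4369/18 (C = (-1 + 1/18)*(-257) = -17/18*(-257) = 4369/18 ≈ 242.72)
(C + 351154)*(h(-84) - 415012) = (4369/18 + 351154)*(49 - 415012) = (6325141/18)*(-414963) = -291633276087/2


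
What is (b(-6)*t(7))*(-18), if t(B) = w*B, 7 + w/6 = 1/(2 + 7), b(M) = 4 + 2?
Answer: 31248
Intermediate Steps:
b(M) = 6
w = -124/3 (w = -42 + 6/(2 + 7) = -42 + 6/9 = -42 + 6*(⅑) = -42 + ⅔ = -124/3 ≈ -41.333)
t(B) = -124*B/3
(b(-6)*t(7))*(-18) = (6*(-124/3*7))*(-18) = (6*(-868/3))*(-18) = -1736*(-18) = 31248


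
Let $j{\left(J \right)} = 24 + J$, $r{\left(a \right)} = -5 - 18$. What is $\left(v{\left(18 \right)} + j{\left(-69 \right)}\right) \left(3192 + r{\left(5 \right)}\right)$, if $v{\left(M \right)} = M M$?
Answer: $884151$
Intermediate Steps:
$r{\left(a \right)} = -23$ ($r{\left(a \right)} = -5 - 18 = -23$)
$v{\left(M \right)} = M^{2}$
$\left(v{\left(18 \right)} + j{\left(-69 \right)}\right) \left(3192 + r{\left(5 \right)}\right) = \left(18^{2} + \left(24 - 69\right)\right) \left(3192 - 23\right) = \left(324 - 45\right) 3169 = 279 \cdot 3169 = 884151$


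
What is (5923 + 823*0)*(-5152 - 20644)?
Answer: -152789708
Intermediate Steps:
(5923 + 823*0)*(-5152 - 20644) = (5923 + 0)*(-25796) = 5923*(-25796) = -152789708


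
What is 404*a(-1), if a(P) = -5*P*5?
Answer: 10100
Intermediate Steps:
a(P) = -25*P
404*a(-1) = 404*(-25*(-1)) = 404*25 = 10100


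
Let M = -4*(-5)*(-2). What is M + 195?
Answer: 155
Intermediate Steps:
M = -40 (M = 20*(-2) = -40)
M + 195 = -40 + 195 = 155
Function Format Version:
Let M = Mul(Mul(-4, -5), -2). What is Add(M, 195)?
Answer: 155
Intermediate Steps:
M = -40 (M = Mul(20, -2) = -40)
Add(M, 195) = Add(-40, 195) = 155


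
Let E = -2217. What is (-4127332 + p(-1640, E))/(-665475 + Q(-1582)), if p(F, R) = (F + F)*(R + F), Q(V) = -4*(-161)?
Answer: -8523628/664831 ≈ -12.821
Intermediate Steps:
Q(V) = 644
p(F, R) = 2*F*(F + R) (p(F, R) = (2*F)*(F + R) = 2*F*(F + R))
(-4127332 + p(-1640, E))/(-665475 + Q(-1582)) = (-4127332 + 2*(-1640)*(-1640 - 2217))/(-665475 + 644) = (-4127332 + 2*(-1640)*(-3857))/(-664831) = (-4127332 + 12650960)*(-1/664831) = 8523628*(-1/664831) = -8523628/664831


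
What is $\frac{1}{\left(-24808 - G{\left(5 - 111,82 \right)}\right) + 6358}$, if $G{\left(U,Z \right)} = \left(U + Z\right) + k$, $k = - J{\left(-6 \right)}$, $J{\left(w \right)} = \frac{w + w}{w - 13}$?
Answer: $- \frac{19}{350082} \approx -5.4273 \cdot 10^{-5}$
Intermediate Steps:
$J{\left(w \right)} = \frac{2 w}{-13 + w}$
$k = - \frac{12}{19}$ ($k = - \frac{2 \left(-6\right)}{-13 - 6} = - \frac{2 \left(-6\right)}{-19} = - \frac{2 \left(-6\right) \left(-1\right)}{19} = \left(-1\right) \frac{12}{19} = - \frac{12}{19} \approx -0.63158$)
$G{\left(U,Z \right)} = - \frac{12}{19} + U + Z$ ($G{\left(U,Z \right)} = \left(U + Z\right) - \frac{12}{19} = - \frac{12}{19} + U + Z$)
$\frac{1}{\left(-24808 - G{\left(5 - 111,82 \right)}\right) + 6358} = \frac{1}{\left(-24808 - \left(- \frac{12}{19} + \left(5 - 111\right) + 82\right)\right) + 6358} = \frac{1}{\left(-24808 - \left(- \frac{12}{19} - 106 + 82\right)\right) + 6358} = \frac{1}{\left(-24808 - - \frac{468}{19}\right) + 6358} = \frac{1}{\left(-24808 + \frac{468}{19}\right) + 6358} = \frac{1}{- \frac{470884}{19} + 6358} = \frac{1}{- \frac{350082}{19}} = - \frac{19}{350082}$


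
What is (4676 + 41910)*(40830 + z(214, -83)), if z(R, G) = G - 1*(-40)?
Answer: 1900103182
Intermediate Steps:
z(R, G) = 40 + G (z(R, G) = G + 40 = 40 + G)
(4676 + 41910)*(40830 + z(214, -83)) = (4676 + 41910)*(40830 + (40 - 83)) = 46586*(40830 - 43) = 46586*40787 = 1900103182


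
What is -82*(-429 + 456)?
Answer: -2214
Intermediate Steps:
-82*(-429 + 456) = -82*27 = -2214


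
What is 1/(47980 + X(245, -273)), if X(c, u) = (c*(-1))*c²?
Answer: -1/14658145 ≈ -6.8221e-8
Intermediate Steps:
X(c, u) = -c³ (X(c, u) = (-c)*c² = -c³)
1/(47980 + X(245, -273)) = 1/(47980 - 1*245³) = 1/(47980 - 1*14706125) = 1/(47980 - 14706125) = 1/(-14658145) = -1/14658145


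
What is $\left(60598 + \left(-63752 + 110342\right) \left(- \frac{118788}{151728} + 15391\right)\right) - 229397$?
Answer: $\frac{4531997869697}{6322} \approx 7.1686 \cdot 10^{8}$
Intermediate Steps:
$\left(60598 + \left(-63752 + 110342\right) \left(- \frac{118788}{151728} + 15391\right)\right) - 229397 = \left(60598 + 46590 \left(\left(-118788\right) \frac{1}{151728} + 15391\right)\right) - 229397 = \left(60598 + 46590 \left(- \frac{9899}{12644} + 15391\right)\right) - 229397 = \left(60598 + 46590 \cdot \frac{194593905}{12644}\right) - 229397 = \left(60598 + \frac{4533065016975}{6322}\right) - 229397 = \frac{4533448117531}{6322} - 229397 = \frac{4531997869697}{6322}$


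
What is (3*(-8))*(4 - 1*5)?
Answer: 24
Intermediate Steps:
(3*(-8))*(4 - 1*5) = -24*(4 - 5) = -24*(-1) = 24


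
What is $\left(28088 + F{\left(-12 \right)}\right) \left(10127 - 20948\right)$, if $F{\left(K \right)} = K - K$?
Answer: $-303940248$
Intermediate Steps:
$F{\left(K \right)} = 0$
$\left(28088 + F{\left(-12 \right)}\right) \left(10127 - 20948\right) = \left(28088 + 0\right) \left(10127 - 20948\right) = 28088 \left(-10821\right) = -303940248$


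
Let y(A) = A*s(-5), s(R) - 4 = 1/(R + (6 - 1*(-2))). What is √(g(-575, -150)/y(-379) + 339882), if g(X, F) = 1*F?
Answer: 2*√2062687397082/4927 ≈ 582.99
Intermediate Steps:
g(X, F) = F
s(R) = 4 + 1/(8 + R) (s(R) = 4 + 1/(R + (6 - 1*(-2))) = 4 + 1/(R + (6 + 2)) = 4 + 1/(R + 8) = 4 + 1/(8 + R))
y(A) = 13*A/3 (y(A) = A*((33 + 4*(-5))/(8 - 5)) = A*((33 - 20)/3) = A*((⅓)*13) = A*(13/3) = 13*A/3)
√(g(-575, -150)/y(-379) + 339882) = √(-150/((13/3)*(-379)) + 339882) = √(-150/(-4927/3) + 339882) = √(-150*(-3/4927) + 339882) = √(450/4927 + 339882) = √(1674599064/4927) = 2*√2062687397082/4927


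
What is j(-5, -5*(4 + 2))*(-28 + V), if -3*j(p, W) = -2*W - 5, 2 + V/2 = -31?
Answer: 5170/3 ≈ 1723.3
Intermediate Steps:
V = -66 (V = -4 + 2*(-31) = -4 - 62 = -66)
j(p, W) = 5/3 + 2*W/3 (j(p, W) = -(-2*W - 5)/3 = -(-5 - 2*W)/3 = 5/3 + 2*W/3)
j(-5, -5*(4 + 2))*(-28 + V) = (5/3 + 2*(-5*(4 + 2))/3)*(-28 - 66) = (5/3 + 2*(-5*6)/3)*(-94) = (5/3 + (⅔)*(-30))*(-94) = (5/3 - 20)*(-94) = -55/3*(-94) = 5170/3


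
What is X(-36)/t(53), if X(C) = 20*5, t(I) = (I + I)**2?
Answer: 25/2809 ≈ 0.0089000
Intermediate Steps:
t(I) = 4*I**2 (t(I) = (2*I)**2 = 4*I**2)
X(C) = 100
X(-36)/t(53) = 100/((4*53**2)) = 100/((4*2809)) = 100/11236 = 100*(1/11236) = 25/2809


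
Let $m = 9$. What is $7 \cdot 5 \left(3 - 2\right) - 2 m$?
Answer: $17$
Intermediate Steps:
$7 \cdot 5 \left(3 - 2\right) - 2 m = 7 \cdot 5 \left(3 - 2\right) - 18 = 35 \left(3 - 2\right) - 18 = 35 \cdot 1 - 18 = 35 - 18 = 17$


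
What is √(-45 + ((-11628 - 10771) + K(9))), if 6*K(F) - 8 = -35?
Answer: I*√89794/2 ≈ 149.83*I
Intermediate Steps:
K(F) = -9/2 (K(F) = 4/3 + (⅙)*(-35) = 4/3 - 35/6 = -9/2)
√(-45 + ((-11628 - 10771) + K(9))) = √(-45 + ((-11628 - 10771) - 9/2)) = √(-45 + (-22399 - 9/2)) = √(-45 - 44807/2) = √(-44897/2) = I*√89794/2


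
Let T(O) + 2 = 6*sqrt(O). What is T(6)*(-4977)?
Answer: 9954 - 29862*sqrt(6) ≈ -63193.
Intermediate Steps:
T(O) = -2 + 6*sqrt(O)
T(6)*(-4977) = (-2 + 6*sqrt(6))*(-4977) = 9954 - 29862*sqrt(6)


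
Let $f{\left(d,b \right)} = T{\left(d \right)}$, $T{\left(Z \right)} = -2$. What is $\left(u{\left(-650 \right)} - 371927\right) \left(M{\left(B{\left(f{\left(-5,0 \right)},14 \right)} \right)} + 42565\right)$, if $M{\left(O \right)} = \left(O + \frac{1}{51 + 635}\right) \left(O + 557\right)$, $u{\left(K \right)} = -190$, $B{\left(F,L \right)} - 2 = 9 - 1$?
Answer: $- \frac{1759038363987}{98} \approx -1.7949 \cdot 10^{10}$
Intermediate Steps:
$f{\left(d,b \right)} = -2$
$B{\left(F,L \right)} = 10$ ($B{\left(F,L \right)} = 2 + \left(9 - 1\right) = 2 + 8 = 10$)
$M{\left(O \right)} = \left(557 + O\right) \left(\frac{1}{686} + O\right)$ ($M{\left(O \right)} = \left(O + \frac{1}{686}\right) \left(557 + O\right) = \left(\frac{1}{686} + O\right) \left(557 + O\right) = \left(557 + O\right) \left(\frac{1}{686} + O\right)$)
$\left(u{\left(-650 \right)} - 371927\right) \left(M{\left(B{\left(f{\left(-5,0 \right)},14 \right)} \right)} + 42565\right) = \left(-190 - 371927\right) \left(\left(\frac{557}{686} + 10^{2} + \frac{382103}{686} \cdot 10\right) + 42565\right) = - 372117 \left(\left(\frac{557}{686} + 100 + \frac{1910515}{343}\right) + 42565\right) = - 372117 \left(\frac{555741}{98} + 42565\right) = \left(-372117\right) \frac{4727111}{98} = - \frac{1759038363987}{98}$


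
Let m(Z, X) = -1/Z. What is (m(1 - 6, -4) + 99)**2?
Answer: 246016/25 ≈ 9840.6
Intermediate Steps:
(m(1 - 6, -4) + 99)**2 = (-1/(1 - 6) + 99)**2 = (-1/(-5) + 99)**2 = (-1*(-1/5) + 99)**2 = (1/5 + 99)**2 = (496/5)**2 = 246016/25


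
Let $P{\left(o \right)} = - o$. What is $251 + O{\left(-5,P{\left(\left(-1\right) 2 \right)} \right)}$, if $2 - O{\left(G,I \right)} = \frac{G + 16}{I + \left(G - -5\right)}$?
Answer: $\frac{495}{2} \approx 247.5$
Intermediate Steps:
$O{\left(G,I \right)} = 2 - \frac{16 + G}{5 + G + I}$ ($O{\left(G,I \right)} = 2 - \frac{G + 16}{I + \left(G - -5\right)} = 2 - \frac{16 + G}{I + \left(G + 5\right)} = 2 - \frac{16 + G}{I + \left(5 + G\right)} = 2 - \frac{16 + G}{5 + G + I}$)
$251 + O{\left(-5,P{\left(\left(-1\right) 2 \right)} \right)} = 251 + \frac{-6 - 5 + 2 \left(- \left(-1\right) 2\right)}{5 - 5 - \left(-1\right) 2} = 251 + \frac{-6 - 5 + 2 \left(\left(-1\right) \left(-2\right)\right)}{5 - 5 - -2} = 251 + \frac{-6 - 5 + 2 \cdot 2}{5 - 5 + 2} = 251 + \frac{-6 - 5 + 4}{2} = 251 + \frac{1}{2} \left(-7\right) = 251 - \frac{7}{2} = \frac{495}{2}$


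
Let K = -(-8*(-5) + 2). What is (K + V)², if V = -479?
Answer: 271441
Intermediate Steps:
K = -42 (K = -(40 + 2) = -1*42 = -42)
(K + V)² = (-42 - 479)² = (-521)² = 271441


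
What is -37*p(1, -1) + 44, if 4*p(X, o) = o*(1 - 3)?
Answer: 51/2 ≈ 25.500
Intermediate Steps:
p(X, o) = -o/2 (p(X, o) = (o*(1 - 3))/4 = (o*(-2))/4 = (-2*o)/4 = -o/2)
-37*p(1, -1) + 44 = -(-37)*(-1)/2 + 44 = -37*1/2 + 44 = -37/2 + 44 = 51/2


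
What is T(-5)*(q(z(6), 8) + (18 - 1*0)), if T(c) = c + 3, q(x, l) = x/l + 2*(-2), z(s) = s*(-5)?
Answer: -41/2 ≈ -20.500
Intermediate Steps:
z(s) = -5*s
q(x, l) = -4 + x/l (q(x, l) = x/l - 4 = -4 + x/l)
T(c) = 3 + c
T(-5)*(q(z(6), 8) + (18 - 1*0)) = (3 - 5)*((-4 - 5*6/8) + (18 - 1*0)) = -2*((-4 - 30*⅛) + (18 + 0)) = -2*((-4 - 15/4) + 18) = -2*(-31/4 + 18) = -2*41/4 = -41/2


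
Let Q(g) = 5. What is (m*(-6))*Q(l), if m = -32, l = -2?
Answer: 960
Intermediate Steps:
(m*(-6))*Q(l) = -32*(-6)*5 = 192*5 = 960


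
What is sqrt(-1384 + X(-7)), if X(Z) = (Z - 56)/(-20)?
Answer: I*sqrt(138085)/10 ≈ 37.16*I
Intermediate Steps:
X(Z) = 14/5 - Z/20 (X(Z) = (-56 + Z)*(-1/20) = 14/5 - Z/20)
sqrt(-1384 + X(-7)) = sqrt(-1384 + (14/5 - 1/20*(-7))) = sqrt(-1384 + (14/5 + 7/20)) = sqrt(-1384 + 63/20) = sqrt(-27617/20) = I*sqrt(138085)/10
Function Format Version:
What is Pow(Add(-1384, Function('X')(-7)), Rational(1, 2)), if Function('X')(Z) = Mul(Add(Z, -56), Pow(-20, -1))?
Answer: Mul(Rational(1, 10), I, Pow(138085, Rational(1, 2))) ≈ Mul(37.160, I)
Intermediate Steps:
Function('X')(Z) = Add(Rational(14, 5), Mul(Rational(-1, 20), Z)) (Function('X')(Z) = Mul(Add(-56, Z), Rational(-1, 20)) = Add(Rational(14, 5), Mul(Rational(-1, 20), Z)))
Pow(Add(-1384, Function('X')(-7)), Rational(1, 2)) = Pow(Add(-1384, Add(Rational(14, 5), Mul(Rational(-1, 20), -7))), Rational(1, 2)) = Pow(Add(-1384, Add(Rational(14, 5), Rational(7, 20))), Rational(1, 2)) = Pow(Add(-1384, Rational(63, 20)), Rational(1, 2)) = Pow(Rational(-27617, 20), Rational(1, 2)) = Mul(Rational(1, 10), I, Pow(138085, Rational(1, 2)))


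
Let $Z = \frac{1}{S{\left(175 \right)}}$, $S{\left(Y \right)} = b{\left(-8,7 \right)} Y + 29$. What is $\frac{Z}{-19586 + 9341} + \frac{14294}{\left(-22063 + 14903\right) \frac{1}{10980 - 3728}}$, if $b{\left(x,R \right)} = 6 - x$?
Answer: $- \frac{13163460271372}{909225309} \approx -14478.0$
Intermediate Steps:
$S{\left(Y \right)} = 29 + 14 Y$ ($S{\left(Y \right)} = \left(6 - -8\right) Y + 29 = \left(6 + 8\right) Y + 29 = 14 Y + 29 = 29 + 14 Y$)
$Z = \frac{1}{2479}$ ($Z = \frac{1}{29 + 14 \cdot 175} = \frac{1}{29 + 2450} = \frac{1}{2479} \approx 0.00040339$)
$\frac{Z}{-19586 + 9341} + \frac{14294}{\left(-22063 + 14903\right) \frac{1}{10980 - 3728}} = \frac{1}{2479 \left(-19586 + 9341\right)} + \frac{14294}{\left(-22063 + 14903\right) \frac{1}{10980 - 3728}} = \frac{1}{2479 \left(-10245\right)} + \frac{14294}{\left(-7160\right) \frac{1}{7252}} = \frac{1}{2479} \left(- \frac{1}{10245}\right) + \frac{14294}{\left(-7160\right) \frac{1}{7252}} = - \frac{1}{25397355} + \frac{14294}{- \frac{1790}{1813}} = - \frac{1}{25397355} + 14294 \left(- \frac{1813}{1790}\right) = - \frac{1}{25397355} - \frac{12957511}{895} = - \frac{13163460271372}{909225309}$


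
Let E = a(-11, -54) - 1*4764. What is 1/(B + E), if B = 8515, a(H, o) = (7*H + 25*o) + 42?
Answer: 1/2366 ≈ 0.00042265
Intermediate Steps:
a(H, o) = 42 + 7*H + 25*o
E = -6149 (E = (42 + 7*(-11) + 25*(-54)) - 1*4764 = (42 - 77 - 1350) - 4764 = -1385 - 4764 = -6149)
1/(B + E) = 1/(8515 - 6149) = 1/2366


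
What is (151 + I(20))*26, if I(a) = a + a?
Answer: 4966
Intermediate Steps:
I(a) = 2*a
(151 + I(20))*26 = (151 + 2*20)*26 = (151 + 40)*26 = 191*26 = 4966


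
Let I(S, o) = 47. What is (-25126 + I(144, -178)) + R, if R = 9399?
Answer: -15680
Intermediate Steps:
(-25126 + I(144, -178)) + R = (-25126 + 47) + 9399 = -25079 + 9399 = -15680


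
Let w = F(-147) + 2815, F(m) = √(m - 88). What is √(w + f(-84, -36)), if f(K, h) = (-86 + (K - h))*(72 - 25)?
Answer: √(-3483 + I*√235) ≈ 0.1299 + 59.017*I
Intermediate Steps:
F(m) = √(-88 + m)
w = 2815 + I*√235 (w = √(-88 - 147) + 2815 = √(-235) + 2815 = I*√235 + 2815 = 2815 + I*√235 ≈ 2815.0 + 15.33*I)
f(K, h) = -4042 - 47*h + 47*K (f(K, h) = (-86 + K - h)*47 = -4042 - 47*h + 47*K)
√(w + f(-84, -36)) = √((2815 + I*√235) + (-4042 - 47*(-36) + 47*(-84))) = √((2815 + I*√235) + (-4042 + 1692 - 3948)) = √((2815 + I*√235) - 6298) = √(-3483 + I*√235)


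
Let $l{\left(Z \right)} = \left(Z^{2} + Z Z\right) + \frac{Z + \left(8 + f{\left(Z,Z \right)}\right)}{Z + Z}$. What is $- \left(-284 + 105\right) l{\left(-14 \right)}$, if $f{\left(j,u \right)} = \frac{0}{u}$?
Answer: $\frac{982889}{14} \approx 70206.0$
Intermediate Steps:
$f{\left(j,u \right)} = 0$
$l{\left(Z \right)} = 2 Z^{2} + \frac{8 + Z}{2 Z}$ ($l{\left(Z \right)} = \left(Z^{2} + Z Z\right) + \frac{Z + \left(8 + 0\right)}{Z + Z} = \left(Z^{2} + Z^{2}\right) + \frac{Z + 8}{2 Z} = 2 Z^{2} + \left(8 + Z\right) \frac{1}{2 Z} = 2 Z^{2} + \frac{8 + Z}{2 Z}$)
$- \left(-284 + 105\right) l{\left(-14 \right)} = - \left(-284 + 105\right) \frac{8 - 14 + 4 \left(-14\right)^{3}}{2 \left(-14\right)} = - \left(-179\right) \frac{1}{2} \left(- \frac{1}{14}\right) \left(8 - 14 + 4 \left(-2744\right)\right) = - \left(-179\right) \frac{1}{2} \left(- \frac{1}{14}\right) \left(8 - 14 - 10976\right) = - \left(-179\right) \frac{1}{2} \left(- \frac{1}{14}\right) \left(-10982\right) = - \frac{\left(-179\right) 5491}{14} = \left(-1\right) \left(- \frac{982889}{14}\right) = \frac{982889}{14}$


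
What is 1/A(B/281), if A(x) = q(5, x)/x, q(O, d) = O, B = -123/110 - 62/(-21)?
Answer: 4237/3245550 ≈ 0.0013055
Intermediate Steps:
B = 4237/2310 (B = -123*1/110 - 62*(-1/21) = -123/110 + 62/21 = 4237/2310 ≈ 1.8342)
A(x) = 5/x
1/A(B/281) = 1/(5/(((4237/2310)/281))) = 1/(5/(((4237/2310)*(1/281)))) = 1/(5/(4237/649110)) = 1/(5*(649110/4237)) = 1/(3245550/4237) = 4237/3245550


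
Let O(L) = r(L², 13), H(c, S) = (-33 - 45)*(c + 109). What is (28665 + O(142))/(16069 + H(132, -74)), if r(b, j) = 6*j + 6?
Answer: -28749/2729 ≈ -10.535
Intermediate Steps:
r(b, j) = 6 + 6*j
H(c, S) = -8502 - 78*c (H(c, S) = -78*(109 + c) = -8502 - 78*c)
O(L) = 84 (O(L) = 6 + 6*13 = 6 + 78 = 84)
(28665 + O(142))/(16069 + H(132, -74)) = (28665 + 84)/(16069 + (-8502 - 78*132)) = 28749/(16069 + (-8502 - 10296)) = 28749/(16069 - 18798) = 28749/(-2729) = 28749*(-1/2729) = -28749/2729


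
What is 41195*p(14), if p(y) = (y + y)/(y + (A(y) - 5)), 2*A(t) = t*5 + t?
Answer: 1153460/51 ≈ 22617.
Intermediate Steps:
A(t) = 3*t (A(t) = (t*5 + t)/2 = (5*t + t)/2 = (6*t)/2 = 3*t)
p(y) = 2*y/(-5 + 4*y) (p(y) = (y + y)/(y + (3*y - 5)) = (2*y)/(y + (-5 + 3*y)) = (2*y)/(-5 + 4*y) = 2*y/(-5 + 4*y))
41195*p(14) = 41195*(2*14/(-5 + 4*14)) = 41195*(2*14/(-5 + 56)) = 41195*(2*14/51) = 41195*(2*14*(1/51)) = 41195*(28/51) = 1153460/51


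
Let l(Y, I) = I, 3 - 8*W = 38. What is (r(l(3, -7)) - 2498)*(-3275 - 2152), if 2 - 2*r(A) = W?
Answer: 216629559/16 ≈ 1.3539e+7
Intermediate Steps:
W = -35/8 (W = 3/8 - 1/8*38 = 3/8 - 19/4 = -35/8 ≈ -4.3750)
r(A) = 51/16 (r(A) = 1 - 1/2*(-35/8) = 1 + 35/16 = 51/16)
(r(l(3, -7)) - 2498)*(-3275 - 2152) = (51/16 - 2498)*(-3275 - 2152) = -39917/16*(-5427) = 216629559/16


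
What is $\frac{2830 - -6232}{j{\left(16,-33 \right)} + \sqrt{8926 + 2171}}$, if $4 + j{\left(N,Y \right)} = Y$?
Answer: $\frac{167647}{4864} + \frac{40779 \sqrt{137}}{4864} \approx 132.6$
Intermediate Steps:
$j{\left(N,Y \right)} = -4 + Y$
$\frac{2830 - -6232}{j{\left(16,-33 \right)} + \sqrt{8926 + 2171}} = \frac{2830 - -6232}{\left(-4 - 33\right) + \sqrt{8926 + 2171}} = \frac{2830 + 6232}{-37 + \sqrt{11097}} = \frac{9062}{-37 + 9 \sqrt{137}}$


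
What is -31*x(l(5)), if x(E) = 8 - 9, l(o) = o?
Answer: 31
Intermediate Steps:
x(E) = -1
-31*x(l(5)) = -31*(-1) = 31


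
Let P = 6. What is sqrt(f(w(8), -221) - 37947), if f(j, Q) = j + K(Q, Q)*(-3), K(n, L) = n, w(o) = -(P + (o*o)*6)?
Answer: 3*I*sqrt(4186) ≈ 194.1*I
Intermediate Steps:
w(o) = -6 - 6*o**2 (w(o) = -(6 + (o*o)*6) = -(6 + o**2*6) = -(6 + 6*o**2) = -6 - 6*o**2)
f(j, Q) = j - 3*Q (f(j, Q) = j + Q*(-3) = j - 3*Q)
sqrt(f(w(8), -221) - 37947) = sqrt(((-6 - 6*8**2) - 3*(-221)) - 37947) = sqrt(((-6 - 6*64) + 663) - 37947) = sqrt(((-6 - 384) + 663) - 37947) = sqrt((-390 + 663) - 37947) = sqrt(273 - 37947) = sqrt(-37674) = 3*I*sqrt(4186)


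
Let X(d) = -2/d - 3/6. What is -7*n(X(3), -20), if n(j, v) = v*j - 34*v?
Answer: -14770/3 ≈ -4923.3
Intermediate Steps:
X(d) = -½ - 2/d (X(d) = -2/d - 3*⅙ = -2/d - ½ = -½ - 2/d)
n(j, v) = -34*v + j*v (n(j, v) = j*v - 34*v = -34*v + j*v)
-7*n(X(3), -20) = -(-140)*(-34 + (½)*(-4 - 1*3)/3) = -(-140)*(-34 + (½)*(⅓)*(-4 - 3)) = -(-140)*(-34 + (½)*(⅓)*(-7)) = -(-140)*(-34 - 7/6) = -(-140)*(-211)/6 = -7*2110/3 = -14770/3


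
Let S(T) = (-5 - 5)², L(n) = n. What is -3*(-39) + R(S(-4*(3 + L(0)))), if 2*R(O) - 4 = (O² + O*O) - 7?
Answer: 20231/2 ≈ 10116.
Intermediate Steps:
S(T) = 100 (S(T) = (-10)² = 100)
R(O) = -3/2 + O² (R(O) = 2 + ((O² + O*O) - 7)/2 = 2 + ((O² + O²) - 7)/2 = 2 + (2*O² - 7)/2 = 2 + (-7 + 2*O²)/2 = 2 + (-7/2 + O²) = -3/2 + O²)
-3*(-39) + R(S(-4*(3 + L(0)))) = -3*(-39) + (-3/2 + 100²) = 117 + (-3/2 + 10000) = 117 + 19997/2 = 20231/2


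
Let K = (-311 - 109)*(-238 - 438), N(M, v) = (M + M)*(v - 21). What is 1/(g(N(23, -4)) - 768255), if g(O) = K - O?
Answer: -1/483185 ≈ -2.0696e-6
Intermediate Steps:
N(M, v) = 2*M*(-21 + v) (N(M, v) = (2*M)*(-21 + v) = 2*M*(-21 + v))
K = 283920 (K = -420*(-676) = 283920)
g(O) = 283920 - O
1/(g(N(23, -4)) - 768255) = 1/((283920 - 2*23*(-21 - 4)) - 768255) = 1/((283920 - 2*23*(-25)) - 768255) = 1/((283920 - 1*(-1150)) - 768255) = 1/((283920 + 1150) - 768255) = 1/(285070 - 768255) = 1/(-483185) = -1/483185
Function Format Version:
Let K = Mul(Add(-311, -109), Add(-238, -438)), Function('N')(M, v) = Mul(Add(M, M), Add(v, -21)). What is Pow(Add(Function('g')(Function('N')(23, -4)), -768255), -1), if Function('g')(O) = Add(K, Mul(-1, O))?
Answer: Rational(-1, 483185) ≈ -2.0696e-6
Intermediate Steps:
Function('N')(M, v) = Mul(2, M, Add(-21, v)) (Function('N')(M, v) = Mul(Mul(2, M), Add(-21, v)) = Mul(2, M, Add(-21, v)))
K = 283920 (K = Mul(-420, -676) = 283920)
Function('g')(O) = Add(283920, Mul(-1, O))
Pow(Add(Function('g')(Function('N')(23, -4)), -768255), -1) = Pow(Add(Add(283920, Mul(-1, Mul(2, 23, Add(-21, -4)))), -768255), -1) = Pow(Add(Add(283920, Mul(-1, Mul(2, 23, -25))), -768255), -1) = Pow(Add(Add(283920, Mul(-1, -1150)), -768255), -1) = Pow(Add(Add(283920, 1150), -768255), -1) = Pow(Add(285070, -768255), -1) = Pow(-483185, -1) = Rational(-1, 483185)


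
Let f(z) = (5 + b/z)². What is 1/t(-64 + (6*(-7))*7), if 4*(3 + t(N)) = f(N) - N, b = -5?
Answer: 512656/47566769 ≈ 0.010778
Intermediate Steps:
f(z) = (5 - 5/z)²
t(N) = -3 - N/4 + 25*(-1 + N)²/(4*N²) (t(N) = -3 + (25*(-1 + N)²/N² - N)/4 = -3 + (-N + 25*(-1 + N)²/N²)/4 = -3 + (-N/4 + 25*(-1 + N)²/(4*N²)) = -3 - N/4 + 25*(-1 + N)²/(4*N²))
1/t(-64 + (6*(-7))*7) = 1/((25 - (-64 + (6*(-7))*7)³ - 50*(-64 + (6*(-7))*7) + 13*(-64 + (6*(-7))*7)²)/(4*(-64 + (6*(-7))*7)²)) = 1/((25 - (-64 - 42*7)³ - 50*(-64 - 42*7) + 13*(-64 - 42*7)²)/(4*(-64 - 42*7)²)) = 1/((25 - (-64 - 294)³ - 50*(-64 - 294) + 13*(-64 - 294)²)/(4*(-64 - 294)²)) = 1/((¼)*(25 - 1*(-358)³ - 50*(-358) + 13*(-358)²)/(-358)²) = 1/((¼)*(1/128164)*(25 - 1*(-45882712) + 17900 + 13*128164)) = 1/((¼)*(1/128164)*(25 + 45882712 + 17900 + 1666132)) = 1/((¼)*(1/128164)*47566769) = 1/(47566769/512656) = 512656/47566769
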